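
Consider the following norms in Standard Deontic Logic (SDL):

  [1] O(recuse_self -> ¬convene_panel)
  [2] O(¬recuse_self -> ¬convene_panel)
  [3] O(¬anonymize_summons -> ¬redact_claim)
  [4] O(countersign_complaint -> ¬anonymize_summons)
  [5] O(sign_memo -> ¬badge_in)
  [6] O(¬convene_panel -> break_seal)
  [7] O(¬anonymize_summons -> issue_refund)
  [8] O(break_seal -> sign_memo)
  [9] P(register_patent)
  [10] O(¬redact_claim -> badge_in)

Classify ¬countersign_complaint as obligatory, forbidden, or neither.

Obligatory

Premises 1 and 2 are O(recuse_self -> ¬convene_panel) and O(¬recuse_self -> ¬convene_panel); every ideal world satisfies recuse_self or ¬recuse_self, so in either case ¬convene_panel holds — hence O(¬convene_panel).
Premise 6 is O(¬convene_panel -> break_seal); since O(¬convene_panel), deontic closure gives O(break_seal).
Premise 8 is O(break_seal -> sign_memo); since O(break_seal), deontic closure gives O(sign_memo).
Applying K to premise 5 (O(sign_memo -> ¬badge_in)) and O(sign_memo) yields O(¬badge_in).
The contrapositive of premise 10 (O(¬redact_claim -> badge_in)) is O(¬badge_in -> redact_claim), and O(¬badge_in) is already established, so O(redact_claim).
Premise 3, O(¬anonymize_summons -> ¬redact_claim), contraposes to O(redact_claim -> anonymize_summons); with O(redact_claim) we get O(anonymize_summons).
Premise 4 is O(countersign_complaint -> ¬anonymize_summons); contrapositively O(anonymize_summons -> ¬countersign_complaint). Since O(anonymize_summons) holds, K gives O(¬countersign_complaint).
Premises 7, 9 do not contribute to this derivation.
Hence ¬countersign_complaint is obligatory.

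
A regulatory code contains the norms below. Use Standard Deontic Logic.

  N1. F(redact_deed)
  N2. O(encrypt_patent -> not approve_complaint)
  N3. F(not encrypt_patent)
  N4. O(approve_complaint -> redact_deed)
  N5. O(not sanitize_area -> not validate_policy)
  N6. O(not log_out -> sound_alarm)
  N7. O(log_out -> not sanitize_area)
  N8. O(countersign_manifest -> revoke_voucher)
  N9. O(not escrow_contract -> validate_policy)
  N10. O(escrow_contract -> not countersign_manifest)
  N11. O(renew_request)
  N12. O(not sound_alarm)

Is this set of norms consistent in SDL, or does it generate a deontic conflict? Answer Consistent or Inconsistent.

Consistent

Premise 4 is O(approve_complaint -> redact_deed), but O(approve_complaint) is not derivable from the premises, so it does not yield O(redact_deed).
So O(redact_deed) is not derivable, and the apparent clash with O(not redact_deed) does not arise.
A world satisfying every obligation exists (e.g. approve_complaint=false, countersign_manifest=false, encrypt_patent=true, escrow_contract=true, log_out=true, redact_deed=false, renew_request=true, revoke_voucher=false, sanitize_area=false, sound_alarm=false, validate_policy=false); no atom is both obligatory and forbidden, so the set is consistent.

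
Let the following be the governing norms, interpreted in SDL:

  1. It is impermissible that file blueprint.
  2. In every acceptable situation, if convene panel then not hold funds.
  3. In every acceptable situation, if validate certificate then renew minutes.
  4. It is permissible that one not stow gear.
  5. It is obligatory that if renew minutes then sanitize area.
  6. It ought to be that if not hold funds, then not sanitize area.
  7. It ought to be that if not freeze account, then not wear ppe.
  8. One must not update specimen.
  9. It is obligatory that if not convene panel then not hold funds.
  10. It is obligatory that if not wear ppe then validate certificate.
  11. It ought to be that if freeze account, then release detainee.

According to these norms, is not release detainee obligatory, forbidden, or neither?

By case analysis on convene_panel: premise 2 gives O(convene_panel → ¬hold_funds) and premise 9 gives O(¬convene_panel → ¬hold_funds), so O(¬hold_funds) either way.
From O(¬hold_funds) and premise 6, O(¬hold_funds → ¬sanitize_area), we obtain O(¬sanitize_area).
Premise 5 is O(renew_minutes → sanitize_area); contrapositively O(¬sanitize_area → ¬renew_minutes). Since O(¬sanitize_area) holds, K gives O(¬renew_minutes).
The contrapositive of premise 3 (O(validate_certificate → renew_minutes)) is O(¬renew_minutes → ¬validate_certificate), and O(¬renew_minutes) is already established, so O(¬validate_certificate).
The contrapositive of premise 10 (O(¬wear_ppe → validate_certificate)) is O(¬validate_certificate → wear_ppe), and O(¬validate_certificate) is already established, so O(wear_ppe).
The contrapositive of premise 7 (O(¬freeze_account → ¬wear_ppe)) is O(wear_ppe → freeze_account), and O(wear_ppe) is already established, so O(freeze_account).
From O(freeze_account) and premise 11, O(freeze_account → release_detainee), we obtain O(release_detainee).
Premises 1, 4, 8 do not contribute to this derivation.
Thus O(release_detainee), which is F(¬release_detainee): ¬release_detainee is forbidden.

Forbidden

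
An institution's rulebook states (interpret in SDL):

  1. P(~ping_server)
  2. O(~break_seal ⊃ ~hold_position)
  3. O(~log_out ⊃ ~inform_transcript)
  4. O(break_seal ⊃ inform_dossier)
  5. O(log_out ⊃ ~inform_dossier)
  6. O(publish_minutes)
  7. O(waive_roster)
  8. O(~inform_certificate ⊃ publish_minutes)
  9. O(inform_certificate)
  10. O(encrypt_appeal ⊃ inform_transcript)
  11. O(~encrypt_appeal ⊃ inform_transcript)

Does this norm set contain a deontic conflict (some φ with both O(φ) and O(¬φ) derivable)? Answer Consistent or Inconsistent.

Consistent

Premise 8 is O(~inform_certificate ⊃ publish_minutes); even if O(publish_minutes) held, inferring O(~inform_certificate) would be affirming the consequent — invalid.
So O(~inform_certificate) is not derivable, and the apparent clash with O(inform_certificate) does not arise.
A world satisfying every obligation exists (e.g. break_seal=false, encrypt_appeal=false, hold_position=false, inform_certificate=true, inform_dossier=false, inform_transcript=true, log_out=true, ping_server=false, publish_minutes=true, waive_roster=true); no atom is both obligatory and forbidden, so the set is consistent.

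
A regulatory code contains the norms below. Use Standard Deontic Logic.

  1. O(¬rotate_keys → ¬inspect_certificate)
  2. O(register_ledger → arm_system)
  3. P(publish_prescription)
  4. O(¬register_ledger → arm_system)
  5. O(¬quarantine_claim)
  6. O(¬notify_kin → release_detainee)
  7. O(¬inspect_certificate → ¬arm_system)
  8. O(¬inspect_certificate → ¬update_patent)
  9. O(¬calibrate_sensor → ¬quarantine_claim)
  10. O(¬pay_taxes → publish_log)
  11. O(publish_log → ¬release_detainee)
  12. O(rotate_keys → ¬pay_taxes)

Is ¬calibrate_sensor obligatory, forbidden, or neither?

Premise 9 is O(¬calibrate_sensor → ¬quarantine_claim); even if O(¬quarantine_claim) held, inferring O(¬calibrate_sensor) would be affirming the consequent — invalid.
No premise or chain of K-axiom applications forces O(¬calibrate_sensor), and none forces O(calibrate_sensor). So ¬calibrate_sensor is neither obligatory nor forbidden under these norms.

Neither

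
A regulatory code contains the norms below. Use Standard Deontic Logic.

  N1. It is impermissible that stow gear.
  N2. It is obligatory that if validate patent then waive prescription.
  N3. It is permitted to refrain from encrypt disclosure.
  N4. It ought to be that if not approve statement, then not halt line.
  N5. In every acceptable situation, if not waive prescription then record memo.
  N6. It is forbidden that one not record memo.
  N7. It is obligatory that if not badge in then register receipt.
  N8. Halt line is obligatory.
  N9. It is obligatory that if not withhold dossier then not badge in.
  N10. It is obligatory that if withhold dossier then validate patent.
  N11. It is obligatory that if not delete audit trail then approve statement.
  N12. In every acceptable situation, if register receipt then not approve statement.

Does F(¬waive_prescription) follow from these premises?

Yes

From premise 8 we have O(halt_line).
Premise 4 is O(¬approve_statement → ¬halt_line); contrapositively O(halt_line → approve_statement). Since O(halt_line) holds, K gives O(approve_statement).
The contrapositive of premise 12 (O(register_receipt → ¬approve_statement)) is O(approve_statement → ¬register_receipt), and O(approve_statement) is already established, so O(¬register_receipt).
The contrapositive of premise 7 (O(¬badge_in → register_receipt)) is O(¬register_receipt → badge_in), and O(¬register_receipt) is already established, so O(badge_in).
The contrapositive of premise 9 (O(¬withhold_dossier → ¬badge_in)) is O(badge_in → withhold_dossier), and O(badge_in) is already established, so O(withhold_dossier).
With premise 10, O(withhold_dossier → validate_patent), the K-axiom yields O(validate_patent).
Premise 2 is O(validate_patent → waive_prescription); since O(validate_patent), deontic closure gives O(waive_prescription).
Premises 1, 3, 5, 6, 11 do not contribute to this derivation.
So O(waive_prescription) holds, i.e. F(¬waive_prescription). The claim follows.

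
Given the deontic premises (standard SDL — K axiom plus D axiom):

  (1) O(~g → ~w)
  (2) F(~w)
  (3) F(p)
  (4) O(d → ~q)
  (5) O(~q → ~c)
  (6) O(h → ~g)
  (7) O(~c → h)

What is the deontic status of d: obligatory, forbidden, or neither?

Forbidden

Premise 2, F(~w), is equivalent to O(w).
Premise 1, O(~g → ~w), contraposes to O(w → g); with O(w) we get O(g).
Premise 6 is O(h → ~g); contrapositively O(g → ~h). Since O(g) holds, K gives O(~h).
Premise 7, O(~c → h), contraposes to O(~h → c); with O(~h) we get O(c).
Premise 5, O(~q → ~c), contraposes to O(c → q); with O(c) we get O(q).
Premise 4, O(d → ~q), contraposes to O(q → ~d); with O(q) we get O(~d).
Premise 3 does not contribute to this derivation.
Thus O(~d), which is F(d): d is forbidden.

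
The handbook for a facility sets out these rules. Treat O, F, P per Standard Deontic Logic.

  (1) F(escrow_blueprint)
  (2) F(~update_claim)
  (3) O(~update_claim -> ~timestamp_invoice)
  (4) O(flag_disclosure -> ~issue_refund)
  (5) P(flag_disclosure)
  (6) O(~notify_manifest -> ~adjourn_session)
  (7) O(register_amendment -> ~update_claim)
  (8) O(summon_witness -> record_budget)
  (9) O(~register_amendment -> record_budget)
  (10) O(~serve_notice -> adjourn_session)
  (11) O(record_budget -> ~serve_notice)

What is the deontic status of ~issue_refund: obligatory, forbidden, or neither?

Neither

Premise 4 is O(flag_disclosure -> ~issue_refund), but O(flag_disclosure) is not derivable from the premises (the permission P(flag_disclosure) asserts only ~O(~flag_disclosure), not O(flag_disclosure)), so it does not yield O(~issue_refund).
No premise or chain of K-axiom applications forces O(~issue_refund), and none forces O(issue_refund). So ~issue_refund is neither obligatory nor forbidden under these norms.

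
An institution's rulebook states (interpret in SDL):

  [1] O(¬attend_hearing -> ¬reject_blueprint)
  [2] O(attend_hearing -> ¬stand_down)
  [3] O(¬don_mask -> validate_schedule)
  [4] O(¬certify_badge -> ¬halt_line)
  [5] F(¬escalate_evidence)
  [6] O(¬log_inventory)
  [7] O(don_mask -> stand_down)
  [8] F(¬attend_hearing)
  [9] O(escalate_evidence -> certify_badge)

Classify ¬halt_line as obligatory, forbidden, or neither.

Neither

Premise 4 is O(¬certify_badge -> ¬halt_line), but O(¬certify_badge) is not derivable from the premises, so it does not yield O(¬halt_line).
No premise or chain of K-axiom applications forces O(¬halt_line), and none forces O(halt_line). So ¬halt_line is neither obligatory nor forbidden under these norms.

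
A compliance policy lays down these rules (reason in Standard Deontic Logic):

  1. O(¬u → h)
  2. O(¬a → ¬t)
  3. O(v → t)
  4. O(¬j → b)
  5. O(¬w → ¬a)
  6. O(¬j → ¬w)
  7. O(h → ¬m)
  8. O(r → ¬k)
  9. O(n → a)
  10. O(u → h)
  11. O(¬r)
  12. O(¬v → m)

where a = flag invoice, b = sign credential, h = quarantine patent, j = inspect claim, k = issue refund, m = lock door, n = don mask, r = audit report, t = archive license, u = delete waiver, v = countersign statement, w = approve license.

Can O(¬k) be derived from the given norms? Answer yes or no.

Premise 8 is O(r → ¬k), but O(r) is not derivable from the premises, so it does not yield O(¬k).
No other premise forces O(¬k). An ideal world satisfying every premise can still have ¬k false, so O(¬k) is not derivable.

No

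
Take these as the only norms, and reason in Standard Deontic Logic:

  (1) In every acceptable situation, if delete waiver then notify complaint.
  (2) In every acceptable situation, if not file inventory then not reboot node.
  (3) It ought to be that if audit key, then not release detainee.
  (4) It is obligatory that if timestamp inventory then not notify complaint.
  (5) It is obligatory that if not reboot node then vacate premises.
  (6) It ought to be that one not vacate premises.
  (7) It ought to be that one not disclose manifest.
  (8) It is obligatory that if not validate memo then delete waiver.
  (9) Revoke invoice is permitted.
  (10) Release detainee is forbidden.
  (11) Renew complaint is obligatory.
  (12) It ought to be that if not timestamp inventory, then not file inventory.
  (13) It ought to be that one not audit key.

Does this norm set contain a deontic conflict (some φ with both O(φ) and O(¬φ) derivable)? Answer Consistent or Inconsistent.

Consistent

Premise 3 is O(audit_key → ¬release_detainee); even if O(¬release_detainee) held, inferring O(audit_key) would be affirming the consequent — invalid.
So O(audit_key) is not derivable, and the apparent clash with O(¬audit_key) does not arise.
A world satisfying every obligation exists (e.g. audit_key=false, delete_waiver=false, disclose_manifest=false, file_inventory=true, notify_complaint=false, reboot_node=true, release_detainee=false, renew_complaint=true, revoke_invoice=false, timestamp_inventory=true, vacate_premises=false, validate_memo=true); no atom is both obligatory and forbidden, so the set is consistent.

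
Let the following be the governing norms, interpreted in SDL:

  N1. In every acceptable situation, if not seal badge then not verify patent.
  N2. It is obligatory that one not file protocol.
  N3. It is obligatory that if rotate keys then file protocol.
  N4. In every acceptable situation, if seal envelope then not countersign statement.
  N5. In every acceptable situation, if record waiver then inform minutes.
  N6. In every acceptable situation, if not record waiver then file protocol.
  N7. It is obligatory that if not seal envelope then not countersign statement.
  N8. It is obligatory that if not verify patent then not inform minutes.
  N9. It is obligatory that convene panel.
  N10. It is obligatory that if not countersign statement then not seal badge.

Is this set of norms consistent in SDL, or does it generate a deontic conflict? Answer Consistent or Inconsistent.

Inconsistent

Premises 7 and 4 cover both cases: O(¬seal_envelope → ¬countersign_statement) and O(seal_envelope → ¬countersign_statement). Since ¬seal_envelope ∨ seal_envelope is a tautology, O(¬countersign_statement) follows.
From O(¬countersign_statement) and premise 10, O(¬countersign_statement → ¬seal_badge), we obtain O(¬seal_badge).
Applying K to premise 1 (O(¬seal_badge → ¬verify_patent)) and O(¬seal_badge) yields O(¬verify_patent).
With premise 8, O(¬verify_patent → ¬inform_minutes), the K-axiom yields O(¬inform_minutes).
Premise 5 is O(record_waiver → inform_minutes); contrapositively O(¬inform_minutes → ¬record_waiver). Since O(¬inform_minutes) holds, K gives O(¬record_waiver).
From O(¬record_waiver) and premise 6, O(¬record_waiver → file_protocol), we obtain O(file_protocol).
However, premise 2 gives O(¬file_protocol).
We now have both O(file_protocol) and O(¬file_protocol) — file_protocol is simultaneously obligatory and forbidden, violating the D-axiom.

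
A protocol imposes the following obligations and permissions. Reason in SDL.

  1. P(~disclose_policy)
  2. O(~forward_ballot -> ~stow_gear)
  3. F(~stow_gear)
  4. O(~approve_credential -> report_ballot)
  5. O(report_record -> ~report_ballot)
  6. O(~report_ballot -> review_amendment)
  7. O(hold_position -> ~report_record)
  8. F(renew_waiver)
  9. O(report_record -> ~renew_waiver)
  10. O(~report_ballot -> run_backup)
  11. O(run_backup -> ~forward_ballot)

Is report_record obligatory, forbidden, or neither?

Premise 3, F(~stow_gear), is equivalent to O(stow_gear).
Premise 2 is O(~forward_ballot -> ~stow_gear); contrapositively O(stow_gear -> forward_ballot). Since O(stow_gear) holds, K gives O(forward_ballot).
Premise 11 is O(run_backup -> ~forward_ballot); contrapositively O(forward_ballot -> ~run_backup). Since O(forward_ballot) holds, K gives O(~run_backup).
The contrapositive of premise 10 (O(~report_ballot -> run_backup)) is O(~run_backup -> report_ballot), and O(~run_backup) is already established, so O(report_ballot).
The contrapositive of premise 5 (O(report_record -> ~report_ballot)) is O(report_ballot -> ~report_record), and O(report_ballot) is already established, so O(~report_record).
Premises 1, 4, 6, 7, 8, 9 do not contribute to this derivation.
Thus O(~report_record), which is F(report_record): report_record is forbidden.

Forbidden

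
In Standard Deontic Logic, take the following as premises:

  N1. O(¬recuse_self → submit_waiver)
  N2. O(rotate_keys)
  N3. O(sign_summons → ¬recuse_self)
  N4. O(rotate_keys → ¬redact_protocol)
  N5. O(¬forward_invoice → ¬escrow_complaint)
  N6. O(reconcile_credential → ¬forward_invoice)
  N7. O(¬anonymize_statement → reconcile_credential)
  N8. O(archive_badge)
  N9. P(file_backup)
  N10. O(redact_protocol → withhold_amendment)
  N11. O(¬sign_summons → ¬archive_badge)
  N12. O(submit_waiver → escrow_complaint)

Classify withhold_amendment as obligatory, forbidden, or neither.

Neither

Premise 10 is O(redact_protocol → withhold_amendment), but O(redact_protocol) is not derivable from the premises, so it does not yield O(withhold_amendment).
No premise or chain of K-axiom applications forces O(withhold_amendment), and none forces O(¬withhold_amendment). So withhold_amendment is neither obligatory nor forbidden under these norms.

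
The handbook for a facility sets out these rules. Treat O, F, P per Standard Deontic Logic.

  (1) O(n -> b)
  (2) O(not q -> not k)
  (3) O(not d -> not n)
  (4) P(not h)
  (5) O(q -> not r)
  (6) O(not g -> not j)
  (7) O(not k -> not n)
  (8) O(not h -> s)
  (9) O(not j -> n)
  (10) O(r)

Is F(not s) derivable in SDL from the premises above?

No

Premise 8 is O(not h -> s), but O(not h) is not derivable from the premises (the permission P(not h) asserts only not O(h), not O(not h)), so it does not yield O(s).
No other premise forces O(s). An ideal world satisfying every premise can still have not s true, so F(not s) is not derivable.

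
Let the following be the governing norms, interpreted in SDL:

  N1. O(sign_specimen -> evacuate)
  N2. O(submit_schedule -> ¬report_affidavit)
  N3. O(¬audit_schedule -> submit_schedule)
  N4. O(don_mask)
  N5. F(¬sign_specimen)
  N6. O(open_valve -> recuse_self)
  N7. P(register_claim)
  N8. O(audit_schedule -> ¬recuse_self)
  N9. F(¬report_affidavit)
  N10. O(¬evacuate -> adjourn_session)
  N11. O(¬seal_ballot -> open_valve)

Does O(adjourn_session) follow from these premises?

Premise 10 is O(¬evacuate -> adjourn_session), but O(¬evacuate) is not derivable from the premises, so it does not yield O(adjourn_session).
No other premise forces O(adjourn_session). An ideal world satisfying every premise can still have adjourn_session false, so O(adjourn_session) is not derivable.

No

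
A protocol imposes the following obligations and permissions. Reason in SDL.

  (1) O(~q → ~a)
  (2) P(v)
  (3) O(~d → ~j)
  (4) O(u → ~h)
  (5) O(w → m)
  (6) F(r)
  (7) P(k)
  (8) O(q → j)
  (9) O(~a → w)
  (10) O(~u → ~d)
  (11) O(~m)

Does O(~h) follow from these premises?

Premise 11 states O(~m) outright.
Premise 5, O(w → m), contraposes to O(~m → ~w); with O(~m) we get O(~w).
The contrapositive of premise 9 (O(~a → w)) is O(~w → a), and O(~w) is already established, so O(a).
Premise 1, O(~q → ~a), contraposes to O(a → q); with O(a) we get O(q).
Applying K to premise 8 (O(q → j)) and O(q) yields O(j).
Premise 3 is O(~d → ~j); contrapositively O(j → d). Since O(j) holds, K gives O(d).
Premise 10, O(~u → ~d), contraposes to O(d → u); with O(d) we get O(u).
With premise 4, O(u → ~h), the K-axiom yields O(~h).
Premises 2, 6, 7 do not contribute to this derivation.
So O(~h) follows.

Yes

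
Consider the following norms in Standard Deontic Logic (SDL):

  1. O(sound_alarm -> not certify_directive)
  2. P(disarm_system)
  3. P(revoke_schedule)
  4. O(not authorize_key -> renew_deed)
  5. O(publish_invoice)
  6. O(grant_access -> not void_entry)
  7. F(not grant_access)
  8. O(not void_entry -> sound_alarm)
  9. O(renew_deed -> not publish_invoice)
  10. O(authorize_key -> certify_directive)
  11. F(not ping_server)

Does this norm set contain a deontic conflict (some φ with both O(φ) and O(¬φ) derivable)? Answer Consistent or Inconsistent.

Inconsistent

From premise 5 we have O(publish_invoice).
Premise 9 is O(renew_deed -> not publish_invoice); contrapositively O(publish_invoice -> not renew_deed). Since O(publish_invoice) holds, K gives O(not renew_deed).
The contrapositive of premise 4 (O(not authorize_key -> renew_deed)) is O(not renew_deed -> authorize_key), and O(not renew_deed) is already established, so O(authorize_key).
From O(authorize_key) and premise 10, O(authorize_key -> certify_directive), we obtain O(certify_directive).
Premise 1, O(sound_alarm -> not certify_directive), contraposes to O(certify_directive -> not sound_alarm); with O(certify_directive) we get O(not sound_alarm).
The contrapositive of premise 8 (O(not void_entry -> sound_alarm)) is O(not sound_alarm -> void_entry), and O(not sound_alarm) is already established, so O(void_entry).
Premise 6 is O(grant_access -> not void_entry); contrapositively O(void_entry -> not grant_access). Since O(void_entry) holds, K gives O(not grant_access).
But premise 7, F(not grant_access), means O(grant_access).
We now have both O(not grant_access) and O(grant_access) — grant_access is simultaneously obligatory and forbidden, violating the D-axiom.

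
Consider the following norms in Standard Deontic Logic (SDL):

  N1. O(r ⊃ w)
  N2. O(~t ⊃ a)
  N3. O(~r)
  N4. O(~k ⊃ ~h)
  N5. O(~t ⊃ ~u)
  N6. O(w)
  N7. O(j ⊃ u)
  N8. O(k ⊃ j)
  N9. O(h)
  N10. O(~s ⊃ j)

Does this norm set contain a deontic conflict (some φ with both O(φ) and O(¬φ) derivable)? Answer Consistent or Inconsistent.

Premise 1 is O(r ⊃ w); even if O(w) held, inferring O(r) would be affirming the consequent — invalid.
So O(r) is not derivable, and the apparent clash with O(~r) does not arise.
A world satisfying every obligation exists (e.g. a=false, h=true, j=true, k=true, r=false, s=false, t=true, u=true, w=true); no atom is both obligatory and forbidden, so the set is consistent.

Consistent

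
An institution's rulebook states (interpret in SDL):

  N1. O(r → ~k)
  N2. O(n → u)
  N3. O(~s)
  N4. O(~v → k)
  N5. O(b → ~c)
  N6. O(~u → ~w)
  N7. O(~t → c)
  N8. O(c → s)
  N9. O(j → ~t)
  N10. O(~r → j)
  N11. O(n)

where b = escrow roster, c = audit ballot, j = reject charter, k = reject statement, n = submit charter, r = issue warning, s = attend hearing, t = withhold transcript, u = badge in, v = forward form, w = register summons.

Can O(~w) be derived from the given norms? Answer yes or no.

Premise 6 is O(~u → ~w), but O(~u) is not derivable from the premises, so it does not yield O(~w).
No other premise forces O(~w). An ideal world satisfying every premise can still have ~w false, so O(~w) is not derivable.

No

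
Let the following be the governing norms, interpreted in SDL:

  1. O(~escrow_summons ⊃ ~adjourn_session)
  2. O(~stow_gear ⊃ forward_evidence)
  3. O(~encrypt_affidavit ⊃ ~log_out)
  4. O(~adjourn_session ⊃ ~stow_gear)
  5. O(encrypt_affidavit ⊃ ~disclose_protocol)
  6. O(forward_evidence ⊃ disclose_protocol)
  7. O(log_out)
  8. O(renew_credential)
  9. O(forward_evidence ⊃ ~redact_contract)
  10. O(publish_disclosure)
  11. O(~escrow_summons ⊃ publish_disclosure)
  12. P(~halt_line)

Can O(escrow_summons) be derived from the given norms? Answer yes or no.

Yes

From premise 7 we have O(log_out).
Premise 3 is O(~encrypt_affidavit ⊃ ~log_out); contrapositively O(log_out ⊃ encrypt_affidavit). Since O(log_out) holds, K gives O(encrypt_affidavit).
From O(encrypt_affidavit) and premise 5, O(encrypt_affidavit ⊃ ~disclose_protocol), we obtain O(~disclose_protocol).
The contrapositive of premise 6 (O(forward_evidence ⊃ disclose_protocol)) is O(~disclose_protocol ⊃ ~forward_evidence), and O(~disclose_protocol) is already established, so O(~forward_evidence).
Premise 2 is O(~stow_gear ⊃ forward_evidence); contrapositively O(~forward_evidence ⊃ stow_gear). Since O(~forward_evidence) holds, K gives O(stow_gear).
The contrapositive of premise 4 (O(~adjourn_session ⊃ ~stow_gear)) is O(stow_gear ⊃ adjourn_session), and O(stow_gear) is already established, so O(adjourn_session).
Premise 1, O(~escrow_summons ⊃ ~adjourn_session), contraposes to O(adjourn_session ⊃ escrow_summons); with O(adjourn_session) we get O(escrow_summons).
Premises 8, 9, 10, 11, 12 do not contribute to this derivation.
So O(escrow_summons) follows.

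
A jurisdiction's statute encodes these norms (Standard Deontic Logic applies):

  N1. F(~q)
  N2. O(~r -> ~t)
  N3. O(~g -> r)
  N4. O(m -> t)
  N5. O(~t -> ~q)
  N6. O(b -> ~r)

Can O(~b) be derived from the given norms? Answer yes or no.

Yes

Premise 1 is F(~q), i.e. O(q).
The contrapositive of premise 5 (O(~t -> ~q)) is O(q -> t), and O(q) is already established, so O(t).
Premise 2 is O(~r -> ~t); contrapositively O(t -> r). Since O(t) holds, K gives O(r).
Premise 6, O(b -> ~r), contraposes to O(r -> ~b); with O(r) we get O(~b).
Premises 3, 4 do not contribute to this derivation.
So O(~b) follows.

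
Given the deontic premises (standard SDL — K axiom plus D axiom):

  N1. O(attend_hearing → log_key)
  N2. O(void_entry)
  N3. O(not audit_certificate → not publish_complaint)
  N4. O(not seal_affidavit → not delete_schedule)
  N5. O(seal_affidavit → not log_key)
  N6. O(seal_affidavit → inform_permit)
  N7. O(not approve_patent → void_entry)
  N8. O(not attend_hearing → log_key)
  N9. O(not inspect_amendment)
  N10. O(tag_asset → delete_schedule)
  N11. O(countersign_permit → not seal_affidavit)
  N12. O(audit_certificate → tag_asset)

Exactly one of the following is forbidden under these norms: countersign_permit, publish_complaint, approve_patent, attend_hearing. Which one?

Premises 8 and 1 are O(not attend_hearing → log_key) and O(attend_hearing → log_key); every ideal world satisfies not attend_hearing or attend_hearing, so in either case log_key holds — hence O(log_key).
The contrapositive of premise 5 (O(seal_affidavit → not log_key)) is O(log_key → not seal_affidavit), and O(log_key) is already established, so O(not seal_affidavit).
Premise 4 is O(not seal_affidavit → not delete_schedule); since O(not seal_affidavit), deontic closure gives O(not delete_schedule).
Premise 10, O(tag_asset → delete_schedule), contraposes to O(not delete_schedule → not tag_asset); with O(not delete_schedule) we get O(not tag_asset).
The contrapositive of premise 12 (O(audit_certificate → tag_asset)) is O(not tag_asset → not audit_certificate), and O(not tag_asset) is already established, so O(not audit_certificate).
Premise 3 is O(not audit_certificate → not publish_complaint); since O(not audit_certificate), deontic closure gives O(not publish_complaint).
So O(not publish_complaint) holds, i.e. publish_complaint is forbidden. None of the other listed options is forbidden under the premises.

publish_complaint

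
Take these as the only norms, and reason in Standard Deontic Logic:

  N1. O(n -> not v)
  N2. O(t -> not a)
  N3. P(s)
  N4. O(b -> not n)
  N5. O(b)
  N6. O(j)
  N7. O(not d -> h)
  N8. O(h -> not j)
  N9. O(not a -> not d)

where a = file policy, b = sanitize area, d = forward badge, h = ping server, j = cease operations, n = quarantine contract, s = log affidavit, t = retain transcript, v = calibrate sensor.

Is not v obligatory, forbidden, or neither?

Neither

Premise 1 is O(n -> not v), but O(n) is not derivable from the premises, so it does not yield O(not v).
No premise or chain of K-axiom applications forces O(not v), and none forces O(v). So not v is neither obligatory nor forbidden under these norms.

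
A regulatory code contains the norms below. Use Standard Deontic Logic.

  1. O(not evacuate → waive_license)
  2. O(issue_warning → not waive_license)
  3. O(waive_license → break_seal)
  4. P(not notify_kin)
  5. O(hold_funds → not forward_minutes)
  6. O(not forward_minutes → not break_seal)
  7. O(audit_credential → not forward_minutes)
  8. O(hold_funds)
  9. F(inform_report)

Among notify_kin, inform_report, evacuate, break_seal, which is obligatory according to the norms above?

From premise 8 we have O(hold_funds).
Premise 5 is O(hold_funds → not forward_minutes); since O(hold_funds), deontic closure gives O(not forward_minutes).
Premise 6 is O(not forward_minutes → not break_seal); since O(not forward_minutes), deontic closure gives O(not break_seal).
Premise 3 is O(waive_license → break_seal); contrapositively O(not break_seal → not waive_license). Since O(not break_seal) holds, K gives O(not waive_license).
Premise 1 is O(not evacuate → waive_license); contrapositively O(not waive_license → evacuate). Since O(not waive_license) holds, K gives O(evacuate).
So O(evacuate) holds — evacuate is obligatory. None of the other listed options is made obligatory by any chain of premises.

evacuate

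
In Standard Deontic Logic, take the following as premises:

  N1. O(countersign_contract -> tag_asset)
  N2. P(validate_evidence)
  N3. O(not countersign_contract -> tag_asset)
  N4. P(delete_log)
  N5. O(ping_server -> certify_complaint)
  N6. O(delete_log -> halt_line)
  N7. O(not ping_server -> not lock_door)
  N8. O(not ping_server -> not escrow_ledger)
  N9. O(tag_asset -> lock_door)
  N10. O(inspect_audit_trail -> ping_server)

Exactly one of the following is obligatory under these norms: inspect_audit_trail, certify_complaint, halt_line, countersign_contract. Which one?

Premises 1 and 3 are O(countersign_contract -> tag_asset) and O(not countersign_contract -> tag_asset); every ideal world satisfies countersign_contract or not countersign_contract, so in either case tag_asset holds — hence O(tag_asset).
With premise 9, O(tag_asset -> lock_door), the K-axiom yields O(lock_door).
Premise 7, O(not ping_server -> not lock_door), contraposes to O(lock_door -> ping_server); with O(lock_door) we get O(ping_server).
Applying K to premise 5 (O(ping_server -> certify_complaint)) and O(ping_server) yields O(certify_complaint).
So O(certify_complaint) holds — certify_complaint is obligatory. None of the other listed options is made obligatory by any chain of premises.

certify_complaint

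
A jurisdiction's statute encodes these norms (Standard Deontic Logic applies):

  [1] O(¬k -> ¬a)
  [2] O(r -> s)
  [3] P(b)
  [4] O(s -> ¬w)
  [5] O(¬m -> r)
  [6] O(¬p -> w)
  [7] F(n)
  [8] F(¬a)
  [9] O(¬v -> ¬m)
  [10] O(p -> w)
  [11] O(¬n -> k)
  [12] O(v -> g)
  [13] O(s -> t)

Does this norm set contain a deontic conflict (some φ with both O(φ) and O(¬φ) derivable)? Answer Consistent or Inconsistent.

Premise 1 is O(¬k -> ¬a), but O(¬k) is not derivable from the premises, so it does not yield O(¬a).
So O(¬a) is not derivable, and the apparent clash with O(a) does not arise.
A world satisfying every obligation exists (e.g. a=true, b=false, g=true, k=true, m=true, n=false, p=false, r=false, s=false, t=false, v=true, w=true); no atom is both obligatory and forbidden, so the set is consistent.

Consistent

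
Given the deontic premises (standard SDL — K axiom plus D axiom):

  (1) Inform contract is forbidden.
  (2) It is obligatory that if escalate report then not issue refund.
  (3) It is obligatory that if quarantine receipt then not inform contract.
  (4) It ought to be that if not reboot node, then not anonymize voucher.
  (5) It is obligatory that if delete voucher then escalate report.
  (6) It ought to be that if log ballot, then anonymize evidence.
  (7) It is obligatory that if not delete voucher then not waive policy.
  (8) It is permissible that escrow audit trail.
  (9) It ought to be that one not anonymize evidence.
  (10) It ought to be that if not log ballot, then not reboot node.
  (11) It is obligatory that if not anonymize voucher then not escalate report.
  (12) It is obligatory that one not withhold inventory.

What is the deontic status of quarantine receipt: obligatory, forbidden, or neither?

Neither

Premise 3 is O(quarantine_receipt → ¬inform_contract); even if O(¬inform_contract) held, inferring O(quarantine_receipt) would be affirming the consequent — invalid.
No premise or chain of K-axiom applications forces O(quarantine_receipt), and none forces O(¬quarantine_receipt). So quarantine_receipt is neither obligatory nor forbidden under these norms.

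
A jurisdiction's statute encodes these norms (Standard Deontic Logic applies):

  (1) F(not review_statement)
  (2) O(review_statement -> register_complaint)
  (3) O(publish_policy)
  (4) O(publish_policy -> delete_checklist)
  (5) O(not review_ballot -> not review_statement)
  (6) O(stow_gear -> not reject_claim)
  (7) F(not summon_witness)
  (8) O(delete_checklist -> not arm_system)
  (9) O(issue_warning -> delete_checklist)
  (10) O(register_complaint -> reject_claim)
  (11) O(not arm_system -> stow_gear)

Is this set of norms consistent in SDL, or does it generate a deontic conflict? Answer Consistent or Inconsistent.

From premise 3 we have O(publish_policy).
Premise 4 is O(publish_policy -> delete_checklist); since O(publish_policy), deontic closure gives O(delete_checklist).
Premise 8 is O(delete_checklist -> not arm_system); since O(delete_checklist), deontic closure gives O(not arm_system).
From O(not arm_system) and premise 11, O(not arm_system -> stow_gear), we obtain O(stow_gear).
With premise 6, O(stow_gear -> not reject_claim), the K-axiom yields O(not reject_claim).
Premise 10, O(register_complaint -> reject_claim), contraposes to O(not reject_claim -> not register_complaint); with O(not reject_claim) we get O(not register_complaint).
Premise 2, O(review_statement -> register_complaint), contraposes to O(not register_complaint -> not review_statement); with O(not register_complaint) we get O(not review_statement).
However, F(not review_statement) at premise 1 amounts to O(review_statement).
We now have both O(not review_statement) and O(review_statement) — review_statement is simultaneously obligatory and forbidden, violating the D-axiom.

Inconsistent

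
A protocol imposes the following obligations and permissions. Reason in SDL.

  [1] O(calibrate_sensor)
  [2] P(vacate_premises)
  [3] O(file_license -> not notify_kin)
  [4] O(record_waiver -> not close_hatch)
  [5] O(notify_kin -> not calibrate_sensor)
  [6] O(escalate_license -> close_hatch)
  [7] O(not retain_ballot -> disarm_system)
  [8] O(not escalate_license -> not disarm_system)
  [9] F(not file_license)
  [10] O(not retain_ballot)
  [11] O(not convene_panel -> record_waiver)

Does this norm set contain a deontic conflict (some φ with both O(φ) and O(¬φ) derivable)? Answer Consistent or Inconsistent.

Consistent

Premise 5 is O(notify_kin -> not calibrate_sensor), but O(notify_kin) is not derivable from the premises, so it does not yield O(not calibrate_sensor).
So O(not calibrate_sensor) is not derivable, and the apparent clash with O(calibrate_sensor) does not arise.
A world satisfying every obligation exists (e.g. calibrate_sensor=true, close_hatch=true, convene_panel=true, disarm_system=true, escalate_license=true, file_license=true, notify_kin=false, record_waiver=false, retain_ballot=false, vacate_premises=false); no atom is both obligatory and forbidden, so the set is consistent.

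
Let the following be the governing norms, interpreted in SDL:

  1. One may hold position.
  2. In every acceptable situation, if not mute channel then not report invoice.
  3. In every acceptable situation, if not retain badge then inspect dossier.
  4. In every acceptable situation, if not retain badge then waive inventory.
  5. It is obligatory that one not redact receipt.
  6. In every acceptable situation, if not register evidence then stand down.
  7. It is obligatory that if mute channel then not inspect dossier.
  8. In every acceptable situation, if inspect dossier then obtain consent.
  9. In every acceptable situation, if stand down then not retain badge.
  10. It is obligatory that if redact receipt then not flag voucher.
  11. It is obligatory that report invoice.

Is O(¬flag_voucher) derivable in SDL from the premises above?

No

Premise 10 is O(redact_receipt → ¬flag_voucher), but O(redact_receipt) is not derivable from the premises, so it does not yield O(¬flag_voucher).
No other premise forces O(¬flag_voucher). An ideal world satisfying every premise can still have ¬flag_voucher false, so O(¬flag_voucher) is not derivable.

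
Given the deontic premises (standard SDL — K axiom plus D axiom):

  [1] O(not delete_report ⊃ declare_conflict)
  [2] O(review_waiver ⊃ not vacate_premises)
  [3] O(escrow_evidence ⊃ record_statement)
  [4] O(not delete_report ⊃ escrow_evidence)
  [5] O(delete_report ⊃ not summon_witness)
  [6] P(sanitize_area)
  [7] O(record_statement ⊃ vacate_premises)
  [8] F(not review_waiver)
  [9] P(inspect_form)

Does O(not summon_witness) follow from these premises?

Yes

Premise 8, F(not review_waiver), is equivalent to O(review_waiver).
Applying K to premise 2 (O(review_waiver ⊃ not vacate_premises)) and O(review_waiver) yields O(not vacate_premises).
The contrapositive of premise 7 (O(record_statement ⊃ vacate_premises)) is O(not vacate_premises ⊃ not record_statement), and O(not vacate_premises) is already established, so O(not record_statement).
Premise 3 is O(escrow_evidence ⊃ record_statement); contrapositively O(not record_statement ⊃ not escrow_evidence). Since O(not record_statement) holds, K gives O(not escrow_evidence).
The contrapositive of premise 4 (O(not delete_report ⊃ escrow_evidence)) is O(not escrow_evidence ⊃ delete_report), and O(not escrow_evidence) is already established, so O(delete_report).
From O(delete_report) and premise 5, O(delete_report ⊃ not summon_witness), we obtain O(not summon_witness).
Premises 1, 6, 9 do not contribute to this derivation.
So O(not summon_witness) follows.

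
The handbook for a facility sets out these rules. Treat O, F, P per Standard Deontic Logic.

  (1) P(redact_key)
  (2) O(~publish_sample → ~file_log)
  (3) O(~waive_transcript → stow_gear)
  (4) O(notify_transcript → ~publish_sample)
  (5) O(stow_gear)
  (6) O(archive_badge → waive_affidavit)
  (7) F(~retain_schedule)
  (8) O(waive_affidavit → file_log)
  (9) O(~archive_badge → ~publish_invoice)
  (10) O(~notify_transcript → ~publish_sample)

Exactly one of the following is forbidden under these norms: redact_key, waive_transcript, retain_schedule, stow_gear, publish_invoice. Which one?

Premises 4 and 10 cover both cases: O(notify_transcript → ~publish_sample) and O(~notify_transcript → ~publish_sample). Since notify_transcript ∨ ~notify_transcript is a tautology, O(~publish_sample) follows.
Premise 2 is O(~publish_sample → ~file_log); since O(~publish_sample), deontic closure gives O(~file_log).
The contrapositive of premise 8 (O(waive_affidavit → file_log)) is O(~file_log → ~waive_affidavit), and O(~file_log) is already established, so O(~waive_affidavit).
The contrapositive of premise 6 (O(archive_badge → waive_affidavit)) is O(~waive_affidavit → ~archive_badge), and O(~waive_affidavit) is already established, so O(~archive_badge).
With premise 9, O(~archive_badge → ~publish_invoice), the K-axiom yields O(~publish_invoice).
So O(~publish_invoice) holds, i.e. publish_invoice is forbidden. None of the other listed options is forbidden under the premises.

publish_invoice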